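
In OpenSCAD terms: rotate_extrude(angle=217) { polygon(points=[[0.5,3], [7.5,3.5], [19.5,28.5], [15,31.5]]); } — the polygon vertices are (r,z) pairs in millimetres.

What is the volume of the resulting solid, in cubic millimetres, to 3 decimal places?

Profile (r,z), 4 vertices: (0.5,3) (7.5,3.5) (19.5,28.5) (15,31.5)
edge 0: (0.5,3)→(7.5,3.5)  cross = 0.5·3.5 − 7.5·3 = -20.7500; (r_i+r_j)·cross = 8·-20.7500 = -166.0000
edge 1: (7.5,3.5)→(19.5,28.5)  cross = 7.5·28.5 − 19.5·3.5 = 145.5000; (r_i+r_j)·cross = 27·145.5000 = 3928.5000
edge 2: (19.5,28.5)→(15,31.5)  cross = 19.5·31.5 − 15·28.5 = 186.7500; (r_i+r_j)·cross = 34.5·186.7500 = 6442.8750
edge 3: (15,31.5)→(0.5,3)  cross = 15·3 − 0.5·31.5 = 29.2500; (r_i+r_j)·cross = 15.5·29.2500 = 453.3750
Σcross = 340.7500 → A = |Σcross|/2 = 170.3750 mm²
Σ(r_i+r_j)·cross = 10658.7500 → first moment M = |Σ|/6 = 1776.4583
R_c = M/A = 1776.4583/170.3750 = 10.4268 mm
θ = 217° = 3.787364 rad
V = θ·R_c·A = 3.787364·10.4268·170.3750 = 6728.095 mm³

Volume = 6728.095 mm³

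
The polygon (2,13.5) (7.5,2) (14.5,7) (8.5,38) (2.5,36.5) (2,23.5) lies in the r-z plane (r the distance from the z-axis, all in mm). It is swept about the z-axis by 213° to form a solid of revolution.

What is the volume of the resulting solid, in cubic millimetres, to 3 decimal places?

Volume = 8129.820 mm³

Profile (r,z), 6 vertices: (2,13.5) (7.5,2) (14.5,7) (8.5,38) (2.5,36.5) (2,23.5)
edge 0: (2,13.5)→(7.5,2)  cross = 2·2 − 7.5·13.5 = -97.2500; (r_i+r_j)·cross = 9.5·-97.2500 = -923.8750
edge 1: (7.5,2)→(14.5,7)  cross = 7.5·7 − 14.5·2 = 23.5000; (r_i+r_j)·cross = 22·23.5000 = 517.0000
edge 2: (14.5,7)→(8.5,38)  cross = 14.5·38 − 8.5·7 = 491.5000; (r_i+r_j)·cross = 23·491.5000 = 11304.5000
edge 3: (8.5,38)→(2.5,36.5)  cross = 8.5·36.5 − 2.5·38 = 215.2500; (r_i+r_j)·cross = 11·215.2500 = 2367.7500
edge 4: (2.5,36.5)→(2,23.5)  cross = 2.5·23.5 − 2·36.5 = -14.2500; (r_i+r_j)·cross = 4.5·-14.2500 = -64.1250
edge 5: (2,23.5)→(2,13.5)  cross = 2·13.5 − 2·23.5 = -20.0000; (r_i+r_j)·cross = 4·-20.0000 = -80.0000
Σcross = 598.7500 → A = |Σcross|/2 = 299.3750 mm²
Σ(r_i+r_j)·cross = 13121.2500 → first moment M = |Σ|/6 = 2186.8750
R_c = M/A = 2186.8750/299.3750 = 7.3048 mm
θ = 213° = 3.717551 rad
V = θ·R_c·A = 3.717551·7.3048·299.3750 = 8129.820 mm³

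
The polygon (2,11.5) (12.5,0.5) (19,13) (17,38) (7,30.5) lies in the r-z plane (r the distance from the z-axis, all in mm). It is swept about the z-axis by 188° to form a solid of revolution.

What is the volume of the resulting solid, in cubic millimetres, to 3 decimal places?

Profile (r,z), 5 vertices: (2,11.5) (12.5,0.5) (19,13) (17,38) (7,30.5)
edge 0: (2,11.5)→(12.5,0.5)  cross = 2·0.5 − 12.5·11.5 = -142.7500; (r_i+r_j)·cross = 14.5·-142.7500 = -2069.8750
edge 1: (12.5,0.5)→(19,13)  cross = 12.5·13 − 19·0.5 = 153.0000; (r_i+r_j)·cross = 31.5·153.0000 = 4819.5000
edge 2: (19,13)→(17,38)  cross = 19·38 − 17·13 = 501.0000; (r_i+r_j)·cross = 36·501.0000 = 18036.0000
edge 3: (17,38)→(7,30.5)  cross = 17·30.5 − 7·38 = 252.5000; (r_i+r_j)·cross = 24·252.5000 = 6060.0000
edge 4: (7,30.5)→(2,11.5)  cross = 7·11.5 − 2·30.5 = 19.5000; (r_i+r_j)·cross = 9·19.5000 = 175.5000
Σcross = 783.2500 → A = |Σcross|/2 = 391.6250 mm²
Σ(r_i+r_j)·cross = 27021.1250 → first moment M = |Σ|/6 = 4503.5208
R_c = M/A = 4503.5208/391.6250 = 11.4996 mm
θ = 188° = 3.281219 rad
V = θ·R_c·A = 3.281219·11.4996·391.6250 = 14777.038 mm³

Volume = 14777.038 mm³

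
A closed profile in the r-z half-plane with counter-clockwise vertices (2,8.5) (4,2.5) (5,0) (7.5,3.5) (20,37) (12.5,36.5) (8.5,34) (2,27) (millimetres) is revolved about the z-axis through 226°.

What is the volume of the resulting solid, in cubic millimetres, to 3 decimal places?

Profile (r,z), 8 vertices: (2,8.5) (4,2.5) (5,0) (7.5,3.5) (20,37) (12.5,36.5) (8.5,34) (2,27)
edge 0: (2,8.5)→(4,2.5)  cross = 2·2.5 − 4·8.5 = -29.0000; (r_i+r_j)·cross = 6·-29.0000 = -174.0000
edge 1: (4,2.5)→(5,0)  cross = 4·0 − 5·2.5 = -12.5000; (r_i+r_j)·cross = 9·-12.5000 = -112.5000
edge 2: (5,0)→(7.5,3.5)  cross = 5·3.5 − 7.5·0 = 17.5000; (r_i+r_j)·cross = 12.5·17.5000 = 218.7500
edge 3: (7.5,3.5)→(20,37)  cross = 7.5·37 − 20·3.5 = 207.5000; (r_i+r_j)·cross = 27.5·207.5000 = 5706.2500
edge 4: (20,37)→(12.5,36.5)  cross = 20·36.5 − 12.5·37 = 267.5000; (r_i+r_j)·cross = 32.5·267.5000 = 8693.7500
edge 5: (12.5,36.5)→(8.5,34)  cross = 12.5·34 − 8.5·36.5 = 114.7500; (r_i+r_j)·cross = 21·114.7500 = 2409.7500
edge 6: (8.5,34)→(2,27)  cross = 8.5·27 − 2·34 = 161.5000; (r_i+r_j)·cross = 10.5·161.5000 = 1695.7500
edge 7: (2,27)→(2,8.5)  cross = 2·8.5 − 2·27 = -37.0000; (r_i+r_j)·cross = 4·-37.0000 = -148.0000
Σcross = 690.2500 → A = |Σcross|/2 = 345.1250 mm²
Σ(r_i+r_j)·cross = 18289.7500 → first moment M = |Σ|/6 = 3048.2917
R_c = M/A = 3048.2917/345.1250 = 8.8324 mm
θ = 226° = 3.944444 rad
V = θ·R_c·A = 3.944444·8.8324·345.1250 = 12023.816 mm³

Volume = 12023.816 mm³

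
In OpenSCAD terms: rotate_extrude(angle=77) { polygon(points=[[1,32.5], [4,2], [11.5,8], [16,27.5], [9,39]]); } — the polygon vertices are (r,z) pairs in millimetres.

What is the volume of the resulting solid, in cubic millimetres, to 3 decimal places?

Volume = 3723.481 mm³

Profile (r,z), 5 vertices: (1,32.5) (4,2) (11.5,8) (16,27.5) (9,39)
edge 0: (1,32.5)→(4,2)  cross = 1·2 − 4·32.5 = -128.0000; (r_i+r_j)·cross = 5·-128.0000 = -640.0000
edge 1: (4,2)→(11.5,8)  cross = 4·8 − 11.5·2 = 9.0000; (r_i+r_j)·cross = 15.5·9.0000 = 139.5000
edge 2: (11.5,8)→(16,27.5)  cross = 11.5·27.5 − 16·8 = 188.2500; (r_i+r_j)·cross = 27.5·188.2500 = 5176.8750
edge 3: (16,27.5)→(9,39)  cross = 16·39 − 9·27.5 = 376.5000; (r_i+r_j)·cross = 25·376.5000 = 9412.5000
edge 4: (9,39)→(1,32.5)  cross = 9·32.5 − 1·39 = 253.5000; (r_i+r_j)·cross = 10·253.5000 = 2535.0000
Σcross = 699.2500 → A = |Σcross|/2 = 349.6250 mm²
Σ(r_i+r_j)·cross = 16623.8750 → first moment M = |Σ|/6 = 2770.6458
R_c = M/A = 2770.6458/349.6250 = 7.9246 mm
θ = 77° = 1.343904 rad
V = θ·R_c·A = 1.343904·7.9246·349.6250 = 3723.481 mm³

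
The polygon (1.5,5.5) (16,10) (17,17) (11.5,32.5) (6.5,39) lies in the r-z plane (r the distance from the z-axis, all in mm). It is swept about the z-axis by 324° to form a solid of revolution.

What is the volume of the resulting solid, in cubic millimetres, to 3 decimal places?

Volume = 15410.926 mm³

Profile (r,z), 5 vertices: (1.5,5.5) (16,10) (17,17) (11.5,32.5) (6.5,39)
edge 0: (1.5,5.5)→(16,10)  cross = 1.5·10 − 16·5.5 = -73.0000; (r_i+r_j)·cross = 17.5·-73.0000 = -1277.5000
edge 1: (16,10)→(17,17)  cross = 16·17 − 17·10 = 102.0000; (r_i+r_j)·cross = 33·102.0000 = 3366.0000
edge 2: (17,17)→(11.5,32.5)  cross = 17·32.5 − 11.5·17 = 357.0000; (r_i+r_j)·cross = 28.5·357.0000 = 10174.5000
edge 3: (11.5,32.5)→(6.5,39)  cross = 11.5·39 − 6.5·32.5 = 237.2500; (r_i+r_j)·cross = 18·237.2500 = 4270.5000
edge 4: (6.5,39)→(1.5,5.5)  cross = 6.5·5.5 − 1.5·39 = -22.7500; (r_i+r_j)·cross = 8·-22.7500 = -182.0000
Σcross = 600.5000 → A = |Σcross|/2 = 300.2500 mm²
Σ(r_i+r_j)·cross = 16351.5000 → first moment M = |Σ|/6 = 2725.2500
R_c = M/A = 2725.2500/300.2500 = 9.0766 mm
θ = 324° = 5.654867 rad
V = θ·R_c·A = 5.654867·9.0766·300.2500 = 15410.926 mm³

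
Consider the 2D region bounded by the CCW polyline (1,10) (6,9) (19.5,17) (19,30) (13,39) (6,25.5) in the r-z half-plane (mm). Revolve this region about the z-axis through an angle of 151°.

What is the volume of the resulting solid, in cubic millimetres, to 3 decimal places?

Profile (r,z), 6 vertices: (1,10) (6,9) (19.5,17) (19,30) (13,39) (6,25.5)
edge 0: (1,10)→(6,9)  cross = 1·9 − 6·10 = -51.0000; (r_i+r_j)·cross = 7·-51.0000 = -357.0000
edge 1: (6,9)→(19.5,17)  cross = 6·17 − 19.5·9 = -73.5000; (r_i+r_j)·cross = 25.5·-73.5000 = -1874.2500
edge 2: (19.5,17)→(19,30)  cross = 19.5·30 − 19·17 = 262.0000; (r_i+r_j)·cross = 38.5·262.0000 = 10087.0000
edge 3: (19,30)→(13,39)  cross = 19·39 − 13·30 = 351.0000; (r_i+r_j)·cross = 32·351.0000 = 11232.0000
edge 4: (13,39)→(6,25.5)  cross = 13·25.5 − 6·39 = 97.5000; (r_i+r_j)·cross = 19·97.5000 = 1852.5000
edge 5: (6,25.5)→(1,10)  cross = 6·10 − 1·25.5 = 34.5000; (r_i+r_j)·cross = 7·34.5000 = 241.5000
Σcross = 620.5000 → A = |Σcross|/2 = 310.2500 mm²
Σ(r_i+r_j)·cross = 21181.7500 → first moment M = |Σ|/6 = 3530.2917
R_c = M/A = 3530.2917/310.2500 = 11.3789 mm
θ = 151° = 2.635447 rad
V = θ·R_c·A = 2.635447·11.3789·310.2500 = 9303.897 mm³

Volume = 9303.897 mm³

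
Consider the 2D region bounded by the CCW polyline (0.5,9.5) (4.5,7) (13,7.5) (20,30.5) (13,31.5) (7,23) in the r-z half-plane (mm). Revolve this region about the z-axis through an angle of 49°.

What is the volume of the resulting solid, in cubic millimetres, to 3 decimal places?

Profile (r,z), 6 vertices: (0.5,9.5) (4.5,7) (13,7.5) (20,30.5) (13,31.5) (7,23)
edge 0: (0.5,9.5)→(4.5,7)  cross = 0.5·7 − 4.5·9.5 = -39.2500; (r_i+r_j)·cross = 5·-39.2500 = -196.2500
edge 1: (4.5,7)→(13,7.5)  cross = 4.5·7.5 − 13·7 = -57.2500; (r_i+r_j)·cross = 17.5·-57.2500 = -1001.8750
edge 2: (13,7.5)→(20,30.5)  cross = 13·30.5 − 20·7.5 = 246.5000; (r_i+r_j)·cross = 33·246.5000 = 8134.5000
edge 3: (20,30.5)→(13,31.5)  cross = 20·31.5 − 13·30.5 = 233.5000; (r_i+r_j)·cross = 33·233.5000 = 7705.5000
edge 4: (13,31.5)→(7,23)  cross = 13·23 − 7·31.5 = 78.5000; (r_i+r_j)·cross = 20·78.5000 = 1570.0000
edge 5: (7,23)→(0.5,9.5)  cross = 7·9.5 − 0.5·23 = 55.0000; (r_i+r_j)·cross = 7.5·55.0000 = 412.5000
Σcross = 517.0000 → A = |Σcross|/2 = 258.5000 mm²
Σ(r_i+r_j)·cross = 16624.3750 → first moment M = |Σ|/6 = 2770.7292
R_c = M/A = 2770.7292/258.5000 = 10.7185 mm
θ = 49° = 0.855211 rad
V = θ·R_c·A = 0.855211·10.7185·258.5000 = 2369.559 mm³

Volume = 2369.559 mm³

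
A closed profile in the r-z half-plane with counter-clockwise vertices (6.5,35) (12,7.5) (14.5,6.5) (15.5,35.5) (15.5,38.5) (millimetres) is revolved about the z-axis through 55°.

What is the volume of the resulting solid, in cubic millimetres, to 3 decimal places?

Profile (r,z), 5 vertices: (6.5,35) (12,7.5) (14.5,6.5) (15.5,35.5) (15.5,38.5)
edge 0: (6.5,35)→(12,7.5)  cross = 6.5·7.5 − 12·35 = -371.2500; (r_i+r_j)·cross = 18.5·-371.2500 = -6868.1250
edge 1: (12,7.5)→(14.5,6.5)  cross = 12·6.5 − 14.5·7.5 = -30.7500; (r_i+r_j)·cross = 26.5·-30.7500 = -814.8750
edge 2: (14.5,6.5)→(15.5,35.5)  cross = 14.5·35.5 − 15.5·6.5 = 414.0000; (r_i+r_j)·cross = 30·414.0000 = 12420.0000
edge 3: (15.5,35.5)→(15.5,38.5)  cross = 15.5·38.5 − 15.5·35.5 = 46.5000; (r_i+r_j)·cross = 31·46.5000 = 1441.5000
edge 4: (15.5,38.5)→(6.5,35)  cross = 15.5·35 − 6.5·38.5 = 292.2500; (r_i+r_j)·cross = 22·292.2500 = 6429.5000
Σcross = 350.7500 → A = |Σcross|/2 = 175.3750 mm²
Σ(r_i+r_j)·cross = 12608.0000 → first moment M = |Σ|/6 = 2101.3333
R_c = M/A = 2101.3333/175.3750 = 11.9819 mm
θ = 55° = 0.959931 rad
V = θ·R_c·A = 0.959931·11.9819·175.3750 = 2017.135 mm³

Volume = 2017.135 mm³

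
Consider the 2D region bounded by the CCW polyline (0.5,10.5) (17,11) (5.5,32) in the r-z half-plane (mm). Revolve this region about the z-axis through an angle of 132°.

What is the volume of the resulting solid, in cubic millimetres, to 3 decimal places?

Profile (r,z), 3 vertices: (0.5,10.5) (17,11) (5.5,32)
edge 0: (0.5,10.5)→(17,11)  cross = 0.5·11 − 17·10.5 = -173.0000; (r_i+r_j)·cross = 17.5·-173.0000 = -3027.5000
edge 1: (17,11)→(5.5,32)  cross = 17·32 − 5.5·11 = 483.5000; (r_i+r_j)·cross = 22.5·483.5000 = 10878.7500
edge 2: (5.5,32)→(0.5,10.5)  cross = 5.5·10.5 − 0.5·32 = 41.7500; (r_i+r_j)·cross = 6·41.7500 = 250.5000
Σcross = 352.2500 → A = |Σcross|/2 = 176.1250 mm²
Σ(r_i+r_j)·cross = 8101.7500 → first moment M = |Σ|/6 = 1350.2917
R_c = M/A = 1350.2917/176.1250 = 7.6667 mm
θ = 132° = 2.303835 rad
V = θ·R_c·A = 2.303835·7.6667·176.1250 = 3110.849 mm³

Volume = 3110.849 mm³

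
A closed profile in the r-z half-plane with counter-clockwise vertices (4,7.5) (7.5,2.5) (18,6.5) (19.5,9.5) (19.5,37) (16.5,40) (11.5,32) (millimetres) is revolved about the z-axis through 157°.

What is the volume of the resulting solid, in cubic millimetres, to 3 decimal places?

Profile (r,z), 7 vertices: (4,7.5) (7.5,2.5) (18,6.5) (19.5,9.5) (19.5,37) (16.5,40) (11.5,32)
edge 0: (4,7.5)→(7.5,2.5)  cross = 4·2.5 − 7.5·7.5 = -46.2500; (r_i+r_j)·cross = 11.5·-46.2500 = -531.8750
edge 1: (7.5,2.5)→(18,6.5)  cross = 7.5·6.5 − 18·2.5 = 3.7500; (r_i+r_j)·cross = 25.5·3.7500 = 95.6250
edge 2: (18,6.5)→(19.5,9.5)  cross = 18·9.5 − 19.5·6.5 = 44.2500; (r_i+r_j)·cross = 37.5·44.2500 = 1659.3750
edge 3: (19.5,9.5)→(19.5,37)  cross = 19.5·37 − 19.5·9.5 = 536.2500; (r_i+r_j)·cross = 39·536.2500 = 20913.7500
edge 4: (19.5,37)→(16.5,40)  cross = 19.5·40 − 16.5·37 = 169.5000; (r_i+r_j)·cross = 36·169.5000 = 6102.0000
edge 5: (16.5,40)→(11.5,32)  cross = 16.5·32 − 11.5·40 = 68.0000; (r_i+r_j)·cross = 28·68.0000 = 1904.0000
edge 6: (11.5,32)→(4,7.5)  cross = 11.5·7.5 − 4·32 = -41.7500; (r_i+r_j)·cross = 15.5·-41.7500 = -647.1250
Σcross = 733.7500 → A = |Σcross|/2 = 366.8750 mm²
Σ(r_i+r_j)·cross = 29495.7500 → first moment M = |Σ|/6 = 4915.9583
R_c = M/A = 4915.9583/366.8750 = 13.3995 mm
θ = 157° = 2.740167 rad
V = θ·R_c·A = 2.740167·13.3995·366.8750 = 13470.546 mm³

Volume = 13470.546 mm³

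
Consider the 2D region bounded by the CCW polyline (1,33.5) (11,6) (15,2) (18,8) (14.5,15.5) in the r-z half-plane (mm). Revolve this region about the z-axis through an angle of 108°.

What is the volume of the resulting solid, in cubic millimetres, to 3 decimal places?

Profile (r,z), 5 vertices: (1,33.5) (11,6) (15,2) (18,8) (14.5,15.5)
edge 0: (1,33.5)→(11,6)  cross = 1·6 − 11·33.5 = -362.5000; (r_i+r_j)·cross = 12·-362.5000 = -4350.0000
edge 1: (11,6)→(15,2)  cross = 11·2 − 15·6 = -68.0000; (r_i+r_j)·cross = 26·-68.0000 = -1768.0000
edge 2: (15,2)→(18,8)  cross = 15·8 − 18·2 = 84.0000; (r_i+r_j)·cross = 33·84.0000 = 2772.0000
edge 3: (18,8)→(14.5,15.5)  cross = 18·15.5 − 14.5·8 = 163.0000; (r_i+r_j)·cross = 32.5·163.0000 = 5297.5000
edge 4: (14.5,15.5)→(1,33.5)  cross = 14.5·33.5 − 1·15.5 = 470.2500; (r_i+r_j)·cross = 15.5·470.2500 = 7288.8750
Σcross = 286.7500 → A = |Σcross|/2 = 143.3750 mm²
Σ(r_i+r_j)·cross = 9240.3750 → first moment M = |Σ|/6 = 1540.0625
R_c = M/A = 1540.0625/143.3750 = 10.7415 mm
θ = 108° = 1.884956 rad
V = θ·R_c·A = 1.884956·10.7415·143.3750 = 2902.949 mm³

Volume = 2902.949 mm³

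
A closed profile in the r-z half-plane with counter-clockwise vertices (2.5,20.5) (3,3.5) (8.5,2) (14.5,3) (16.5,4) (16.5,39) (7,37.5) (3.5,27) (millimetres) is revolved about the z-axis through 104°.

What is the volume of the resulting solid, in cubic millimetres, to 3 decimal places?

Volume = 8299.512 mm³

Profile (r,z), 8 vertices: (2.5,20.5) (3,3.5) (8.5,2) (14.5,3) (16.5,4) (16.5,39) (7,37.5) (3.5,27)
edge 0: (2.5,20.5)→(3,3.5)  cross = 2.5·3.5 − 3·20.5 = -52.7500; (r_i+r_j)·cross = 5.5·-52.7500 = -290.1250
edge 1: (3,3.5)→(8.5,2)  cross = 3·2 − 8.5·3.5 = -23.7500; (r_i+r_j)·cross = 11.5·-23.7500 = -273.1250
edge 2: (8.5,2)→(14.5,3)  cross = 8.5·3 − 14.5·2 = -3.5000; (r_i+r_j)·cross = 23·-3.5000 = -80.5000
edge 3: (14.5,3)→(16.5,4)  cross = 14.5·4 − 16.5·3 = 8.5000; (r_i+r_j)·cross = 31·8.5000 = 263.5000
edge 4: (16.5,4)→(16.5,39)  cross = 16.5·39 − 16.5·4 = 577.5000; (r_i+r_j)·cross = 33·577.5000 = 19057.5000
edge 5: (16.5,39)→(7,37.5)  cross = 16.5·37.5 − 7·39 = 345.7500; (r_i+r_j)·cross = 23.5·345.7500 = 8125.1250
edge 6: (7,37.5)→(3.5,27)  cross = 7·27 − 3.5·37.5 = 57.7500; (r_i+r_j)·cross = 10.5·57.7500 = 606.3750
edge 7: (3.5,27)→(2.5,20.5)  cross = 3.5·20.5 − 2.5·27 = 4.2500; (r_i+r_j)·cross = 6·4.2500 = 25.5000
Σcross = 913.7500 → A = |Σcross|/2 = 456.8750 mm²
Σ(r_i+r_j)·cross = 27434.2500 → first moment M = |Σ|/6 = 4572.3750
R_c = M/A = 4572.3750/456.8750 = 10.0079 mm
θ = 104° = 1.815142 rad
V = θ·R_c·A = 1.815142·10.0079·456.8750 = 8299.512 mm³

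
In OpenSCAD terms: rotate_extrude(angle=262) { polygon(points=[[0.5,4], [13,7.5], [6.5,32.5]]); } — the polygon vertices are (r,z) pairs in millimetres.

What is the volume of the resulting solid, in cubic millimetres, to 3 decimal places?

Volume = 5110.062 mm³

Profile (r,z), 3 vertices: (0.5,4) (13,7.5) (6.5,32.5)
edge 0: (0.5,4)→(13,7.5)  cross = 0.5·7.5 − 13·4 = -48.2500; (r_i+r_j)·cross = 13.5·-48.2500 = -651.3750
edge 1: (13,7.5)→(6.5,32.5)  cross = 13·32.5 − 6.5·7.5 = 373.7500; (r_i+r_j)·cross = 19.5·373.7500 = 7288.1250
edge 2: (6.5,32.5)→(0.5,4)  cross = 6.5·4 − 0.5·32.5 = 9.7500; (r_i+r_j)·cross = 7·9.7500 = 68.2500
Σcross = 335.2500 → A = |Σcross|/2 = 167.6250 mm²
Σ(r_i+r_j)·cross = 6705.0000 → first moment M = |Σ|/6 = 1117.5000
R_c = M/A = 1117.5000/167.6250 = 6.6667 mm
θ = 262° = 4.572763 rad
V = θ·R_c·A = 4.572763·6.6667·167.6250 = 5110.062 mm³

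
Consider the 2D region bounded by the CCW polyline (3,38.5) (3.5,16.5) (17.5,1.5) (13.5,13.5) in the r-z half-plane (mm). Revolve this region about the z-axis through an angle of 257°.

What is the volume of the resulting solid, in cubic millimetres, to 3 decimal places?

Profile (r,z), 4 vertices: (3,38.5) (3.5,16.5) (17.5,1.5) (13.5,13.5)
edge 0: (3,38.5)→(3.5,16.5)  cross = 3·16.5 − 3.5·38.5 = -85.2500; (r_i+r_j)·cross = 6.5·-85.2500 = -554.1250
edge 1: (3.5,16.5)→(17.5,1.5)  cross = 3.5·1.5 − 17.5·16.5 = -283.5000; (r_i+r_j)·cross = 21·-283.5000 = -5953.5000
edge 2: (17.5,1.5)→(13.5,13.5)  cross = 17.5·13.5 − 13.5·1.5 = 216.0000; (r_i+r_j)·cross = 31·216.0000 = 6696.0000
edge 3: (13.5,13.5)→(3,38.5)  cross = 13.5·38.5 − 3·13.5 = 479.2500; (r_i+r_j)·cross = 16.5·479.2500 = 7907.6250
Σcross = 326.5000 → A = |Σcross|/2 = 163.2500 mm²
Σ(r_i+r_j)·cross = 8096.0000 → first moment M = |Σ|/6 = 1349.3333
R_c = M/A = 1349.3333/163.2500 = 8.2654 mm
θ = 257° = 4.485496 rad
V = θ·R_c·A = 4.485496·8.2654·163.2500 = 6052.430 mm³

Volume = 6052.430 mm³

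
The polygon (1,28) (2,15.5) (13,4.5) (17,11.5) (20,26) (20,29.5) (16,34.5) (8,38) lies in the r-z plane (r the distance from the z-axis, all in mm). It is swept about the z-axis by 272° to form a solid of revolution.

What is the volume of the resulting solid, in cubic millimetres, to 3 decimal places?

Profile (r,z), 8 vertices: (1,28) (2,15.5) (13,4.5) (17,11.5) (20,26) (20,29.5) (16,34.5) (8,38)
edge 0: (1,28)→(2,15.5)  cross = 1·15.5 − 2·28 = -40.5000; (r_i+r_j)·cross = 3·-40.5000 = -121.5000
edge 1: (2,15.5)→(13,4.5)  cross = 2·4.5 − 13·15.5 = -192.5000; (r_i+r_j)·cross = 15·-192.5000 = -2887.5000
edge 2: (13,4.5)→(17,11.5)  cross = 13·11.5 − 17·4.5 = 73.0000; (r_i+r_j)·cross = 30·73.0000 = 2190.0000
edge 3: (17,11.5)→(20,26)  cross = 17·26 − 20·11.5 = 212.0000; (r_i+r_j)·cross = 37·212.0000 = 7844.0000
edge 4: (20,26)→(20,29.5)  cross = 20·29.5 − 20·26 = 70.0000; (r_i+r_j)·cross = 40·70.0000 = 2800.0000
edge 5: (20,29.5)→(16,34.5)  cross = 20·34.5 − 16·29.5 = 218.0000; (r_i+r_j)·cross = 36·218.0000 = 7848.0000
edge 6: (16,34.5)→(8,38)  cross = 16·38 − 8·34.5 = 332.0000; (r_i+r_j)·cross = 24·332.0000 = 7968.0000
edge 7: (8,38)→(1,28)  cross = 8·28 − 1·38 = 186.0000; (r_i+r_j)·cross = 9·186.0000 = 1674.0000
Σcross = 858.0000 → A = |Σcross|/2 = 429.0000 mm²
Σ(r_i+r_j)·cross = 27315.0000 → first moment M = |Σ|/6 = 4552.5000
R_c = M/A = 4552.5000/429.0000 = 10.6119 mm
θ = 272° = 4.747296 rad
V = θ·R_c·A = 4.747296·10.6119·429.0000 = 21612.063 mm³

Volume = 21612.063 mm³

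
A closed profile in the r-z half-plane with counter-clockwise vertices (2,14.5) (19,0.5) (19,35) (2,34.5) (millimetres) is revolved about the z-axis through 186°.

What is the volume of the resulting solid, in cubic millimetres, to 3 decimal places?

Profile (r,z), 4 vertices: (2,14.5) (19,0.5) (19,35) (2,34.5)
edge 0: (2,14.5)→(19,0.5)  cross = 2·0.5 − 19·14.5 = -274.5000; (r_i+r_j)·cross = 21·-274.5000 = -5764.5000
edge 1: (19,0.5)→(19,35)  cross = 19·35 − 19·0.5 = 655.5000; (r_i+r_j)·cross = 38·655.5000 = 24909.0000
edge 2: (19,35)→(2,34.5)  cross = 19·34.5 − 2·35 = 585.5000; (r_i+r_j)·cross = 21·585.5000 = 12295.5000
edge 3: (2,34.5)→(2,14.5)  cross = 2·14.5 − 2·34.5 = -40.0000; (r_i+r_j)·cross = 4·-40.0000 = -160.0000
Σcross = 926.5000 → A = |Σcross|/2 = 463.2500 mm²
Σ(r_i+r_j)·cross = 31280.0000 → first moment M = |Σ|/6 = 5213.3333
R_c = M/A = 5213.3333/463.2500 = 11.2538 mm
θ = 186° = 3.246312 rad
V = θ·R_c·A = 3.246312·11.2538·463.2500 = 16924.109 mm³

Volume = 16924.109 mm³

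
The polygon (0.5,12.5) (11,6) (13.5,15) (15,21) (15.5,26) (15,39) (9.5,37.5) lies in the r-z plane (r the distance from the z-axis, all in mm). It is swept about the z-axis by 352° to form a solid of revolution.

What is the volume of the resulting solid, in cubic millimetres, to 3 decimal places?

Volume = 16784.203 mm³

Profile (r,z), 7 vertices: (0.5,12.5) (11,6) (13.5,15) (15,21) (15.5,26) (15,39) (9.5,37.5)
edge 0: (0.5,12.5)→(11,6)  cross = 0.5·6 − 11·12.5 = -134.5000; (r_i+r_j)·cross = 11.5·-134.5000 = -1546.7500
edge 1: (11,6)→(13.5,15)  cross = 11·15 − 13.5·6 = 84.0000; (r_i+r_j)·cross = 24.5·84.0000 = 2058.0000
edge 2: (13.5,15)→(15,21)  cross = 13.5·21 − 15·15 = 58.5000; (r_i+r_j)·cross = 28.5·58.5000 = 1667.2500
edge 3: (15,21)→(15.5,26)  cross = 15·26 − 15.5·21 = 64.5000; (r_i+r_j)·cross = 30.5·64.5000 = 1967.2500
edge 4: (15.5,26)→(15,39)  cross = 15.5·39 − 15·26 = 214.5000; (r_i+r_j)·cross = 30.5·214.5000 = 6542.2500
edge 5: (15,39)→(9.5,37.5)  cross = 15·37.5 − 9.5·39 = 192.0000; (r_i+r_j)·cross = 24.5·192.0000 = 4704.0000
edge 6: (9.5,37.5)→(0.5,12.5)  cross = 9.5·12.5 − 0.5·37.5 = 100.0000; (r_i+r_j)·cross = 10·100.0000 = 1000.0000
Σcross = 579.0000 → A = |Σcross|/2 = 289.5000 mm²
Σ(r_i+r_j)·cross = 16392.0000 → first moment M = |Σ|/6 = 2732.0000
R_c = M/A = 2732.0000/289.5000 = 9.4370 mm
θ = 352° = 6.143559 rad
V = θ·R_c·A = 6.143559·9.4370·289.5000 = 16784.203 mm³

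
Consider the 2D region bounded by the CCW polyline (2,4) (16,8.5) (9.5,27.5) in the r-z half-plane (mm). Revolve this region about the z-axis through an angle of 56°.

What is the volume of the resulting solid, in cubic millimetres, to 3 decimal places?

Volume = 1322.625 mm³

Profile (r,z), 3 vertices: (2,4) (16,8.5) (9.5,27.5)
edge 0: (2,4)→(16,8.5)  cross = 2·8.5 − 16·4 = -47.0000; (r_i+r_j)·cross = 18·-47.0000 = -846.0000
edge 1: (16,8.5)→(9.5,27.5)  cross = 16·27.5 − 9.5·8.5 = 359.2500; (r_i+r_j)·cross = 25.5·359.2500 = 9160.8750
edge 2: (9.5,27.5)→(2,4)  cross = 9.5·4 − 2·27.5 = -17.0000; (r_i+r_j)·cross = 11.5·-17.0000 = -195.5000
Σcross = 295.2500 → A = |Σcross|/2 = 147.6250 mm²
Σ(r_i+r_j)·cross = 8119.3750 → first moment M = |Σ|/6 = 1353.2292
R_c = M/A = 1353.2292/147.6250 = 9.1667 mm
θ = 56° = 0.977384 rad
V = θ·R_c·A = 0.977384·9.1667·147.6250 = 1322.625 mm³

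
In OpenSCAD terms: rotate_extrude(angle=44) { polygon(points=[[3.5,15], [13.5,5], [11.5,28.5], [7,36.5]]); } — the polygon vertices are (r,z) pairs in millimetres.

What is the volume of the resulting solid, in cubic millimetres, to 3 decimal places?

Profile (r,z), 4 vertices: (3.5,15) (13.5,5) (11.5,28.5) (7,36.5)
edge 0: (3.5,15)→(13.5,5)  cross = 3.5·5 − 13.5·15 = -185.0000; (r_i+r_j)·cross = 17·-185.0000 = -3145.0000
edge 1: (13.5,5)→(11.5,28.5)  cross = 13.5·28.5 − 11.5·5 = 327.2500; (r_i+r_j)·cross = 25·327.2500 = 8181.2500
edge 2: (11.5,28.5)→(7,36.5)  cross = 11.5·36.5 − 7·28.5 = 220.2500; (r_i+r_j)·cross = 18.5·220.2500 = 4074.6250
edge 3: (7,36.5)→(3.5,15)  cross = 7·15 − 3.5·36.5 = -22.7500; (r_i+r_j)·cross = 10.5·-22.7500 = -238.8750
Σcross = 339.7500 → A = |Σcross|/2 = 169.8750 mm²
Σ(r_i+r_j)·cross = 8872.0000 → first moment M = |Σ|/6 = 1478.6667
R_c = M/A = 1478.6667/169.8750 = 8.7044 mm
θ = 44° = 0.767945 rad
V = θ·R_c·A = 0.767945·8.7044·169.8750 = 1135.534 mm³

Volume = 1135.534 mm³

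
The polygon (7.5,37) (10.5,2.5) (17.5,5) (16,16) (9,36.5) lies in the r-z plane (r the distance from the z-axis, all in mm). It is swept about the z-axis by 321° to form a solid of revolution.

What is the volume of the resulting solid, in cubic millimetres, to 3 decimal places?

Profile (r,z), 5 vertices: (7.5,37) (10.5,2.5) (17.5,5) (16,16) (9,36.5)
edge 0: (7.5,37)→(10.5,2.5)  cross = 7.5·2.5 − 10.5·37 = -369.7500; (r_i+r_j)·cross = 18·-369.7500 = -6655.5000
edge 1: (10.5,2.5)→(17.5,5)  cross = 10.5·5 − 17.5·2.5 = 8.7500; (r_i+r_j)·cross = 28·8.7500 = 245.0000
edge 2: (17.5,5)→(16,16)  cross = 17.5·16 − 16·5 = 200.0000; (r_i+r_j)·cross = 33.5·200.0000 = 6700.0000
edge 3: (16,16)→(9,36.5)  cross = 16·36.5 − 9·16 = 440.0000; (r_i+r_j)·cross = 25·440.0000 = 11000.0000
edge 4: (9,36.5)→(7.5,37)  cross = 9·37 − 7.5·36.5 = 59.2500; (r_i+r_j)·cross = 16.5·59.2500 = 977.6250
Σcross = 338.2500 → A = |Σcross|/2 = 169.1250 mm²
Σ(r_i+r_j)·cross = 12267.1250 → first moment M = |Σ|/6 = 2044.5208
R_c = M/A = 2044.5208/169.1250 = 12.0888 mm
θ = 321° = 5.602507 rad
V = θ·R_c·A = 5.602507·12.0888·169.1250 = 11454.442 mm³

Volume = 11454.442 mm³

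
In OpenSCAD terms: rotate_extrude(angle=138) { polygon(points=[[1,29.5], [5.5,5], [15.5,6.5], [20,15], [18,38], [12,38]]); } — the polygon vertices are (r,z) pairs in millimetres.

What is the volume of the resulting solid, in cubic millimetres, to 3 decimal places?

Profile (r,z), 6 vertices: (1,29.5) (5.5,5) (15.5,6.5) (20,15) (18,38) (12,38)
edge 0: (1,29.5)→(5.5,5)  cross = 1·5 − 5.5·29.5 = -157.2500; (r_i+r_j)·cross = 6.5·-157.2500 = -1022.1250
edge 1: (5.5,5)→(15.5,6.5)  cross = 5.5·6.5 − 15.5·5 = -41.7500; (r_i+r_j)·cross = 21·-41.7500 = -876.7500
edge 2: (15.5,6.5)→(20,15)  cross = 15.5·15 − 20·6.5 = 102.5000; (r_i+r_j)·cross = 35.5·102.5000 = 3638.7500
edge 3: (20,15)→(18,38)  cross = 20·38 − 18·15 = 490.0000; (r_i+r_j)·cross = 38·490.0000 = 18620.0000
edge 4: (18,38)→(12,38)  cross = 18·38 − 12·38 = 228.0000; (r_i+r_j)·cross = 30·228.0000 = 6840.0000
edge 5: (12,38)→(1,29.5)  cross = 12·29.5 − 1·38 = 316.0000; (r_i+r_j)·cross = 13·316.0000 = 4108.0000
Σcross = 937.5000 → A = |Σcross|/2 = 468.7500 mm²
Σ(r_i+r_j)·cross = 31307.8750 → first moment M = |Σ|/6 = 5217.9792
R_c = M/A = 5217.9792/468.7500 = 11.1317 mm
θ = 138° = 2.408554 rad
V = θ·R_c·A = 2.408554·11.1317·468.7500 = 12567.787 mm³

Volume = 12567.787 mm³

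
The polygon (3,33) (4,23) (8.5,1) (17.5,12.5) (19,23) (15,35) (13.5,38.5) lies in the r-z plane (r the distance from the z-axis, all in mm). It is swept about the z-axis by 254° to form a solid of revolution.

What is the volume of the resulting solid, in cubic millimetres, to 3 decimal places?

Profile (r,z), 7 vertices: (3,33) (4,23) (8.5,1) (17.5,12.5) (19,23) (15,35) (13.5,38.5)
edge 0: (3,33)→(4,23)  cross = 3·23 − 4·33 = -63.0000; (r_i+r_j)·cross = 7·-63.0000 = -441.0000
edge 1: (4,23)→(8.5,1)  cross = 4·1 − 8.5·23 = -191.5000; (r_i+r_j)·cross = 12.5·-191.5000 = -2393.7500
edge 2: (8.5,1)→(17.5,12.5)  cross = 8.5·12.5 − 17.5·1 = 88.7500; (r_i+r_j)·cross = 26·88.7500 = 2307.5000
edge 3: (17.5,12.5)→(19,23)  cross = 17.5·23 − 19·12.5 = 165.0000; (r_i+r_j)·cross = 36.5·165.0000 = 6022.5000
edge 4: (19,23)→(15,35)  cross = 19·35 − 15·23 = 320.0000; (r_i+r_j)·cross = 34·320.0000 = 10880.0000
edge 5: (15,35)→(13.5,38.5)  cross = 15·38.5 − 13.5·35 = 105.0000; (r_i+r_j)·cross = 28.5·105.0000 = 2992.5000
edge 6: (13.5,38.5)→(3,33)  cross = 13.5·33 − 3·38.5 = 330.0000; (r_i+r_j)·cross = 16.5·330.0000 = 5445.0000
Σcross = 754.2500 → A = |Σcross|/2 = 377.1250 mm²
Σ(r_i+r_j)·cross = 24812.7500 → first moment M = |Σ|/6 = 4135.4583
R_c = M/A = 4135.4583/377.1250 = 10.9657 mm
θ = 254° = 4.433136 rad
V = θ·R_c·A = 4.433136·10.9657·377.1250 = 18333.050 mm³

Volume = 18333.050 mm³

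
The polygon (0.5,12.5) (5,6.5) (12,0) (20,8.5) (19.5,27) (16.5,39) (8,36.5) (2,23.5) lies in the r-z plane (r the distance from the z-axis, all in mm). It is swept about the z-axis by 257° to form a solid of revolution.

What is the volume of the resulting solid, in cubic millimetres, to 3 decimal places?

Volume = 26934.844 mm³

Profile (r,z), 8 vertices: (0.5,12.5) (5,6.5) (12,0) (20,8.5) (19.5,27) (16.5,39) (8,36.5) (2,23.5)
edge 0: (0.5,12.5)→(5,6.5)  cross = 0.5·6.5 − 5·12.5 = -59.2500; (r_i+r_j)·cross = 5.5·-59.2500 = -325.8750
edge 1: (5,6.5)→(12,0)  cross = 5·0 − 12·6.5 = -78.0000; (r_i+r_j)·cross = 17·-78.0000 = -1326.0000
edge 2: (12,0)→(20,8.5)  cross = 12·8.5 − 20·0 = 102.0000; (r_i+r_j)·cross = 32·102.0000 = 3264.0000
edge 3: (20,8.5)→(19.5,27)  cross = 20·27 − 19.5·8.5 = 374.2500; (r_i+r_j)·cross = 39.5·374.2500 = 14782.8750
edge 4: (19.5,27)→(16.5,39)  cross = 19.5·39 − 16.5·27 = 315.0000; (r_i+r_j)·cross = 36·315.0000 = 11340.0000
edge 5: (16.5,39)→(8,36.5)  cross = 16.5·36.5 − 8·39 = 290.2500; (r_i+r_j)·cross = 24.5·290.2500 = 7111.1250
edge 6: (8,36.5)→(2,23.5)  cross = 8·23.5 − 2·36.5 = 115.0000; (r_i+r_j)·cross = 10·115.0000 = 1150.0000
edge 7: (2,23.5)→(0.5,12.5)  cross = 2·12.5 − 0.5·23.5 = 13.2500; (r_i+r_j)·cross = 2.5·13.2500 = 33.1250
Σcross = 1072.5000 → A = |Σcross|/2 = 536.2500 mm²
Σ(r_i+r_j)·cross = 36029.2500 → first moment M = |Σ|/6 = 6004.8750
R_c = M/A = 6004.8750/536.2500 = 11.1979 mm
θ = 257° = 4.485496 rad
V = θ·R_c·A = 4.485496·11.1979·536.2500 = 26934.844 mm³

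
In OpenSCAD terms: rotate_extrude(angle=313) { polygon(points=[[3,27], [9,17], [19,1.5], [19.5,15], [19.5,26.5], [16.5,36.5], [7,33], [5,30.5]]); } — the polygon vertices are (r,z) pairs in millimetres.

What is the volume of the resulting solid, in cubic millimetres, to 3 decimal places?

Profile (r,z), 8 vertices: (3,27) (9,17) (19,1.5) (19.5,15) (19.5,26.5) (16.5,36.5) (7,33) (5,30.5)
edge 0: (3,27)→(9,17)  cross = 3·17 − 9·27 = -192.0000; (r_i+r_j)·cross = 12·-192.0000 = -2304.0000
edge 1: (9,17)→(19,1.5)  cross = 9·1.5 − 19·17 = -309.5000; (r_i+r_j)·cross = 28·-309.5000 = -8666.0000
edge 2: (19,1.5)→(19.5,15)  cross = 19·15 − 19.5·1.5 = 255.7500; (r_i+r_j)·cross = 38.5·255.7500 = 9846.3750
edge 3: (19.5,15)→(19.5,26.5)  cross = 19.5·26.5 − 19.5·15 = 224.2500; (r_i+r_j)·cross = 39·224.2500 = 8745.7500
edge 4: (19.5,26.5)→(16.5,36.5)  cross = 19.5·36.5 − 16.5·26.5 = 274.5000; (r_i+r_j)·cross = 36·274.5000 = 9882.0000
edge 5: (16.5,36.5)→(7,33)  cross = 16.5·33 − 7·36.5 = 289.0000; (r_i+r_j)·cross = 23.5·289.0000 = 6791.5000
edge 6: (7,33)→(5,30.5)  cross = 7·30.5 − 5·33 = 48.5000; (r_i+r_j)·cross = 12·48.5000 = 582.0000
edge 7: (5,30.5)→(3,27)  cross = 5·27 − 3·30.5 = 43.5000; (r_i+r_j)·cross = 8·43.5000 = 348.0000
Σcross = 634.0000 → A = |Σcross|/2 = 317.0000 mm²
Σ(r_i+r_j)·cross = 25225.6250 → first moment M = |Σ|/6 = 4204.2708
R_c = M/A = 4204.2708/317.0000 = 13.2627 mm
θ = 313° = 5.462881 rad
V = θ·R_c·A = 5.462881·13.2627·317.0000 = 22967.429 mm³

Volume = 22967.429 mm³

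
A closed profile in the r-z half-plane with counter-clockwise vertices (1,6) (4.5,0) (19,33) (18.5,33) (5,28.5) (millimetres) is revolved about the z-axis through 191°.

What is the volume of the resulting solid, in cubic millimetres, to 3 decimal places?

Volume = 6934.886 mm³

Profile (r,z), 5 vertices: (1,6) (4.5,0) (19,33) (18.5,33) (5,28.5)
edge 0: (1,6)→(4.5,0)  cross = 1·0 − 4.5·6 = -27.0000; (r_i+r_j)·cross = 5.5·-27.0000 = -148.5000
edge 1: (4.5,0)→(19,33)  cross = 4.5·33 − 19·0 = 148.5000; (r_i+r_j)·cross = 23.5·148.5000 = 3489.7500
edge 2: (19,33)→(18.5,33)  cross = 19·33 − 18.5·33 = 16.5000; (r_i+r_j)·cross = 37.5·16.5000 = 618.7500
edge 3: (18.5,33)→(5,28.5)  cross = 18.5·28.5 − 5·33 = 362.2500; (r_i+r_j)·cross = 23.5·362.2500 = 8512.8750
edge 4: (5,28.5)→(1,6)  cross = 5·6 − 1·28.5 = 1.5000; (r_i+r_j)·cross = 6·1.5000 = 9.0000
Σcross = 501.7500 → A = |Σcross|/2 = 250.8750 mm²
Σ(r_i+r_j)·cross = 12481.8750 → first moment M = |Σ|/6 = 2080.3125
R_c = M/A = 2080.3125/250.8750 = 8.2922 mm
θ = 191° = 3.333579 rad
V = θ·R_c·A = 3.333579·8.2922·250.8750 = 6934.886 mm³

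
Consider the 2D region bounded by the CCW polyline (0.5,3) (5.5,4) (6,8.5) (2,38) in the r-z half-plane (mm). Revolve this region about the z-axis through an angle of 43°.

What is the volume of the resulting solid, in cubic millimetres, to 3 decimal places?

Profile (r,z), 4 vertices: (0.5,3) (5.5,4) (6,8.5) (2,38)
edge 0: (0.5,3)→(5.5,4)  cross = 0.5·4 − 5.5·3 = -14.5000; (r_i+r_j)·cross = 6·-14.5000 = -87.0000
edge 1: (5.5,4)→(6,8.5)  cross = 5.5·8.5 − 6·4 = 22.7500; (r_i+r_j)·cross = 11.5·22.7500 = 261.6250
edge 2: (6,8.5)→(2,38)  cross = 6·38 − 2·8.5 = 211.0000; (r_i+r_j)·cross = 8·211.0000 = 1688.0000
edge 3: (2,38)→(0.5,3)  cross = 2·3 − 0.5·38 = -13.0000; (r_i+r_j)·cross = 2.5·-13.0000 = -32.5000
Σcross = 206.2500 → A = |Σcross|/2 = 103.1250 mm²
Σ(r_i+r_j)·cross = 1830.1250 → first moment M = |Σ|/6 = 305.0208
R_c = M/A = 305.0208/103.1250 = 2.9578 mm
θ = 43° = 0.750492 rad
V = θ·R_c·A = 0.750492·2.9578·103.1250 = 228.916 mm³

Volume = 228.916 mm³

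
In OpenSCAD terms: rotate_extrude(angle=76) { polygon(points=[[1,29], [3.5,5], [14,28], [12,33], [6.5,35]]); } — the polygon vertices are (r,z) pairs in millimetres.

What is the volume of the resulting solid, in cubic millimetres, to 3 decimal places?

Volume = 1831.551 mm³

Profile (r,z), 5 vertices: (1,29) (3.5,5) (14,28) (12,33) (6.5,35)
edge 0: (1,29)→(3.5,5)  cross = 1·5 − 3.5·29 = -96.5000; (r_i+r_j)·cross = 4.5·-96.5000 = -434.2500
edge 1: (3.5,5)→(14,28)  cross = 3.5·28 − 14·5 = 28.0000; (r_i+r_j)·cross = 17.5·28.0000 = 490.0000
edge 2: (14,28)→(12,33)  cross = 14·33 − 12·28 = 126.0000; (r_i+r_j)·cross = 26·126.0000 = 3276.0000
edge 3: (12,33)→(6.5,35)  cross = 12·35 − 6.5·33 = 205.5000; (r_i+r_j)·cross = 18.5·205.5000 = 3801.7500
edge 4: (6.5,35)→(1,29)  cross = 6.5·29 − 1·35 = 153.5000; (r_i+r_j)·cross = 7.5·153.5000 = 1151.2500
Σcross = 416.5000 → A = |Σcross|/2 = 208.2500 mm²
Σ(r_i+r_j)·cross = 8284.7500 → first moment M = |Σ|/6 = 1380.7917
R_c = M/A = 1380.7917/208.2500 = 6.6305 mm
θ = 76° = 1.326450 rad
V = θ·R_c·A = 1.326450·6.6305·208.2500 = 1831.551 mm³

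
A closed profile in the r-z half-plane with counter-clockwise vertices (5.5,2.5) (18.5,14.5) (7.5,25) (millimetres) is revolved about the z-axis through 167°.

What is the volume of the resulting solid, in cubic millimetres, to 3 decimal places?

Profile (r,z), 3 vertices: (5.5,2.5) (18.5,14.5) (7.5,25)
edge 0: (5.5,2.5)→(18.5,14.5)  cross = 5.5·14.5 − 18.5·2.5 = 33.5000; (r_i+r_j)·cross = 24·33.5000 = 804.0000
edge 1: (18.5,14.5)→(7.5,25)  cross = 18.5·25 − 7.5·14.5 = 353.7500; (r_i+r_j)·cross = 26·353.7500 = 9197.5000
edge 2: (7.5,25)→(5.5,2.5)  cross = 7.5·2.5 − 5.5·25 = -118.7500; (r_i+r_j)·cross = 13·-118.7500 = -1543.7500
Σcross = 268.5000 → A = |Σcross|/2 = 134.2500 mm²
Σ(r_i+r_j)·cross = 8457.7500 → first moment M = |Σ|/6 = 1409.6250
R_c = M/A = 1409.6250/134.2500 = 10.5000 mm
θ = 167° = 2.914700 rad
V = θ·R_c·A = 2.914700·10.5000·134.2500 = 4108.634 mm³

Volume = 4108.634 mm³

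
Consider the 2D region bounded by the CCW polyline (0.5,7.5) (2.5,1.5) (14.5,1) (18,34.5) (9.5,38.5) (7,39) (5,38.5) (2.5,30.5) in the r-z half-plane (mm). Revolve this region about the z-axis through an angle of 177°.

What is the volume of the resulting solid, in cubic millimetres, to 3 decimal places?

Volume = 14585.877 mm³

Profile (r,z), 8 vertices: (0.5,7.5) (2.5,1.5) (14.5,1) (18,34.5) (9.5,38.5) (7,39) (5,38.5) (2.5,30.5)
edge 0: (0.5,7.5)→(2.5,1.5)  cross = 0.5·1.5 − 2.5·7.5 = -18.0000; (r_i+r_j)·cross = 3·-18.0000 = -54.0000
edge 1: (2.5,1.5)→(14.5,1)  cross = 2.5·1 − 14.5·1.5 = -19.2500; (r_i+r_j)·cross = 17·-19.2500 = -327.2500
edge 2: (14.5,1)→(18,34.5)  cross = 14.5·34.5 − 18·1 = 482.2500; (r_i+r_j)·cross = 32.5·482.2500 = 15673.1250
edge 3: (18,34.5)→(9.5,38.5)  cross = 18·38.5 − 9.5·34.5 = 365.2500; (r_i+r_j)·cross = 27.5·365.2500 = 10044.3750
edge 4: (9.5,38.5)→(7,39)  cross = 9.5·39 − 7·38.5 = 101.0000; (r_i+r_j)·cross = 16.5·101.0000 = 1666.5000
edge 5: (7,39)→(5,38.5)  cross = 7·38.5 − 5·39 = 74.5000; (r_i+r_j)·cross = 12·74.5000 = 894.0000
edge 6: (5,38.5)→(2.5,30.5)  cross = 5·30.5 − 2.5·38.5 = 56.2500; (r_i+r_j)·cross = 7.5·56.2500 = 421.8750
edge 7: (2.5,30.5)→(0.5,7.5)  cross = 2.5·7.5 − 0.5·30.5 = 3.5000; (r_i+r_j)·cross = 3·3.5000 = 10.5000
Σcross = 1045.5000 → A = |Σcross|/2 = 522.7500 mm²
Σ(r_i+r_j)·cross = 28329.1250 → first moment M = |Σ|/6 = 4721.5208
R_c = M/A = 4721.5208/522.7500 = 9.0321 mm
θ = 177° = 3.089233 rad
V = θ·R_c·A = 3.089233·9.0321·522.7500 = 14585.877 mm³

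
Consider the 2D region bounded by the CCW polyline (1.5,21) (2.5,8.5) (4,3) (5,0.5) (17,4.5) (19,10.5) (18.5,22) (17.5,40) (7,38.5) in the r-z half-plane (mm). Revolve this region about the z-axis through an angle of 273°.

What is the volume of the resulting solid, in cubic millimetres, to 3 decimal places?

Volume = 27622.738 mm³

Profile (r,z), 9 vertices: (1.5,21) (2.5,8.5) (4,3) (5,0.5) (17,4.5) (19,10.5) (18.5,22) (17.5,40) (7,38.5)
edge 0: (1.5,21)→(2.5,8.5)  cross = 1.5·8.5 − 2.5·21 = -39.7500; (r_i+r_j)·cross = 4·-39.7500 = -159.0000
edge 1: (2.5,8.5)→(4,3)  cross = 2.5·3 − 4·8.5 = -26.5000; (r_i+r_j)·cross = 6.5·-26.5000 = -172.2500
edge 2: (4,3)→(5,0.5)  cross = 4·0.5 − 5·3 = -13.0000; (r_i+r_j)·cross = 9·-13.0000 = -117.0000
edge 3: (5,0.5)→(17,4.5)  cross = 5·4.5 − 17·0.5 = 14.0000; (r_i+r_j)·cross = 22·14.0000 = 308.0000
edge 4: (17,4.5)→(19,10.5)  cross = 17·10.5 − 19·4.5 = 93.0000; (r_i+r_j)·cross = 36·93.0000 = 3348.0000
edge 5: (19,10.5)→(18.5,22)  cross = 19·22 − 18.5·10.5 = 223.7500; (r_i+r_j)·cross = 37.5·223.7500 = 8390.6250
edge 6: (18.5,22)→(17.5,40)  cross = 18.5·40 − 17.5·22 = 355.0000; (r_i+r_j)·cross = 36·355.0000 = 12780.0000
edge 7: (17.5,40)→(7,38.5)  cross = 17.5·38.5 − 7·40 = 393.7500; (r_i+r_j)·cross = 24.5·393.7500 = 9646.8750
edge 8: (7,38.5)→(1.5,21)  cross = 7·21 − 1.5·38.5 = 89.2500; (r_i+r_j)·cross = 8.5·89.2500 = 758.6250
Σcross = 1089.5000 → A = |Σcross|/2 = 544.7500 mm²
Σ(r_i+r_j)·cross = 34783.8750 → first moment M = |Σ|/6 = 5797.3125
R_c = M/A = 5797.3125/544.7500 = 10.6422 mm
θ = 273° = 4.764749 rad
V = θ·R_c·A = 4.764749·10.6422·544.7500 = 27622.738 mm³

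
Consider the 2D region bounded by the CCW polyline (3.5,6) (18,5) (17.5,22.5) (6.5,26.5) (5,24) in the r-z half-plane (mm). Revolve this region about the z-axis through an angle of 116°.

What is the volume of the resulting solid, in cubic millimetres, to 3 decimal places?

Profile (r,z), 5 vertices: (3.5,6) (18,5) (17.5,22.5) (6.5,26.5) (5,24)
edge 0: (3.5,6)→(18,5)  cross = 3.5·5 − 18·6 = -90.5000; (r_i+r_j)·cross = 21.5·-90.5000 = -1945.7500
edge 1: (18,5)→(17.5,22.5)  cross = 18·22.5 − 17.5·5 = 317.5000; (r_i+r_j)·cross = 35.5·317.5000 = 11271.2500
edge 2: (17.5,22.5)→(6.5,26.5)  cross = 17.5·26.5 − 6.5·22.5 = 317.5000; (r_i+r_j)·cross = 24·317.5000 = 7620.0000
edge 3: (6.5,26.5)→(5,24)  cross = 6.5·24 − 5·26.5 = 23.5000; (r_i+r_j)·cross = 11.5·23.5000 = 270.2500
edge 4: (5,24)→(3.5,6)  cross = 5·6 − 3.5·24 = -54.0000; (r_i+r_j)·cross = 8.5·-54.0000 = -459.0000
Σcross = 514.0000 → A = |Σcross|/2 = 257.0000 mm²
Σ(r_i+r_j)·cross = 16756.7500 → first moment M = |Σ|/6 = 2792.7917
R_c = M/A = 2792.7917/257.0000 = 10.8669 mm
θ = 116° = 2.024582 rad
V = θ·R_c·A = 2.024582·10.8669·257.0000 = 5654.236 mm³

Volume = 5654.236 mm³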